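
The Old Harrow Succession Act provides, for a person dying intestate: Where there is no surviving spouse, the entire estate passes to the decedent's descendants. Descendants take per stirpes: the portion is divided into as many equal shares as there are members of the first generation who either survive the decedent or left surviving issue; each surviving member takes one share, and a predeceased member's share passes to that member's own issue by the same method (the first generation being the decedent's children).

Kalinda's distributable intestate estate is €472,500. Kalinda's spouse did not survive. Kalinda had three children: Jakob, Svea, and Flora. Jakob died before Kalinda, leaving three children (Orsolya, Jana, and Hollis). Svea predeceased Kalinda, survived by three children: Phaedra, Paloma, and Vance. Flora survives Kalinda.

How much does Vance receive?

Vance receives €52,500.

The entire €472,500 passes to the descendants.
That amount (€472,500) is divided into 3 shares of €157,500: Flora takes €157,500; Jakob's €157,500 share passes to Jakob's issue; Svea's €157,500 share passes to Svea's issue.
Jakob's share (€157,500) is divided into 3 shares of €52,500: Orsolya, Jana, and Hollis each take €52,500.
Svea's share (€157,500) is divided into 3 shares of €52,500: Phaedra, Paloma, and Vance each take €52,500.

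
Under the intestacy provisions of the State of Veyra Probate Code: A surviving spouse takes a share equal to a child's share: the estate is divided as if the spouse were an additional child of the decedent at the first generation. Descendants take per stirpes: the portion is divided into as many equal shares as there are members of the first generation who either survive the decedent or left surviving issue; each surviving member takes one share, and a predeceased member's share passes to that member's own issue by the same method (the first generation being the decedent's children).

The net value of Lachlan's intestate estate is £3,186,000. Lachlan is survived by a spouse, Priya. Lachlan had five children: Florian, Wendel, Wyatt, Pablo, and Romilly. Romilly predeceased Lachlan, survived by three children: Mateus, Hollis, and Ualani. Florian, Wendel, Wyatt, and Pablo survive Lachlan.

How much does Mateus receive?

Mateus receives £177,000.

The spouse counts as an additional share at the children's level, so there are 6 primary shares of £531,000. Priya takes one such share (£531,000).
The children's combined portion (£2,655,000) is divided into 5 shares of £531,000: Florian, Wendel, Wyatt, and Pablo each take £531,000; Romilly's £531,000 share passes to Romilly's issue.
Romilly's share (£531,000) is divided into 3 shares of £177,000: Mateus, Hollis, and Ualani each take £177,000.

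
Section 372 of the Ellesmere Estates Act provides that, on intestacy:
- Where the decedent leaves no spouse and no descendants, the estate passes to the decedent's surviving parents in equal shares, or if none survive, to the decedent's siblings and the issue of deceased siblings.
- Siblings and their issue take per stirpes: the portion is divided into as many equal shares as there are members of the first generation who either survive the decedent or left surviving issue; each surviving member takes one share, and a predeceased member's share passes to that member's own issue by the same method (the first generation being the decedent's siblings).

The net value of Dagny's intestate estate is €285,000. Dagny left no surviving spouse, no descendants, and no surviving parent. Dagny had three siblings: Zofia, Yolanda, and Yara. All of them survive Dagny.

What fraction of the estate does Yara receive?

The entire €285,000 passes to the siblings and their issue.
That amount (€285,000) is divided into 3 shares of €95,000: Zofia, Yolanda, and Yara each take €95,000.

Yara receives 1/3 of the estate.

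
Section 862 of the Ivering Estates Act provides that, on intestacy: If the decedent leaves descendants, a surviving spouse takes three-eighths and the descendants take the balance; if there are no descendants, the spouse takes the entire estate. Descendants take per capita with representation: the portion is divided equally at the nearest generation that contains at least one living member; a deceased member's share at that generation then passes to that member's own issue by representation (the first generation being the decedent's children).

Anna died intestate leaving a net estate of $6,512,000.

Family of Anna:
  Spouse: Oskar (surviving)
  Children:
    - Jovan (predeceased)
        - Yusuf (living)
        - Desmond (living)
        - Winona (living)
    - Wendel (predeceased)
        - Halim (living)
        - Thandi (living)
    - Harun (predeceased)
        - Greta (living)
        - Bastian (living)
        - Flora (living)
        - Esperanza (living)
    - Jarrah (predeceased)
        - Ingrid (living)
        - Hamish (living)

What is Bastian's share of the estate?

Oskar takes three-eighths of $6,512,000 = $2,442,000. The remaining $4,070,000 passes to the descendants.
No child survives, so the initial division is made at the grandchildren's generation.
The descendants' portion ($4,070,000) is divided into 11 shares of $370,000: Yusuf, Desmond, Winona, Halim, Thandi, Greta, Bastian, Flora, Esperanza, Ingrid, and Hamish each take $370,000.

Bastian receives $370,000.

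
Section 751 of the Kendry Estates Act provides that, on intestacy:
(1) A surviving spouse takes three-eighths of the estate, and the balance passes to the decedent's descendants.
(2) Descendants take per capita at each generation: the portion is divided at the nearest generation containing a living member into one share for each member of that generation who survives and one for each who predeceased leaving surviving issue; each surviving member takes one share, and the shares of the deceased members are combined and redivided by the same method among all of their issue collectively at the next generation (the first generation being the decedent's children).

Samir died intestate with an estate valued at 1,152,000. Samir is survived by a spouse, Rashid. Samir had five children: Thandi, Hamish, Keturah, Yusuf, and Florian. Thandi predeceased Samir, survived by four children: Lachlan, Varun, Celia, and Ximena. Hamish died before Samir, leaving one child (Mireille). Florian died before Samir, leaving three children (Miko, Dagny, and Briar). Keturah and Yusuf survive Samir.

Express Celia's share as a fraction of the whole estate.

Celia receives 3/64 of the estate.

Rashid takes three-eighths of 1,152,000 = 432,000. The remaining 720,000 passes to the descendants.
The descendants' portion (720,000) is divided at the children's generation into 5 shares of 144,000. Keturah and Yusuf each take 144,000. The 3 shares of the deceased (Thandi, Hamish, and Florian) are combined into a pool of 432,000.
That pool (432,000) is divided at the grandchildren's generation equally among Lachlan, Varun, Celia, Ximena, Mireille, Miko, Dagny, and Briar: 54,000 each.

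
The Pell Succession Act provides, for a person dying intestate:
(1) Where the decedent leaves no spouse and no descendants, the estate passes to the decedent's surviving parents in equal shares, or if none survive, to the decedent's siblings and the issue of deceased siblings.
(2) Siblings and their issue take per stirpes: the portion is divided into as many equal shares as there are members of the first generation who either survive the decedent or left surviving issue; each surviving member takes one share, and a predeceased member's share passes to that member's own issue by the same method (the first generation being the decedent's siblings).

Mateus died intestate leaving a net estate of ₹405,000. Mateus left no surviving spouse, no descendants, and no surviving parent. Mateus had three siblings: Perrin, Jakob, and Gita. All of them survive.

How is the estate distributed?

Perrin: ₹135,000; Jakob: ₹135,000; Gita: ₹135,000

The entire ₹405,000 passes to the siblings and their issue.
That amount (₹405,000) is divided into 3 shares of ₹135,000: Perrin, Jakob, and Gita each take ₹135,000.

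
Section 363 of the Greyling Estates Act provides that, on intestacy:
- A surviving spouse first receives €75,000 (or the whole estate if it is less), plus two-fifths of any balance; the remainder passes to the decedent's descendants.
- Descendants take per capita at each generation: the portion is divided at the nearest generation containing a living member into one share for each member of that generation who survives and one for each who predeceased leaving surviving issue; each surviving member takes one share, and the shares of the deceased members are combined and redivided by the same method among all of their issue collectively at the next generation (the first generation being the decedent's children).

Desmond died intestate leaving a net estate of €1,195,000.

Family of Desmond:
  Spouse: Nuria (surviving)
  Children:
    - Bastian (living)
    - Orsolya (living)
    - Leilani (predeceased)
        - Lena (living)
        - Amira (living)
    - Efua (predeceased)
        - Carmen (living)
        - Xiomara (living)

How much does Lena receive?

Lena receives €84,000.

Nuria first takes €75,000, leaving a balance of €1,120,000. Nuria then takes two-fifths of the balance (€448,000), for a total of €523,000. The remaining €672,000 passes to the descendants.
The descendants' portion (€672,000) is divided at the children's generation into 4 shares of €168,000. Bastian and Orsolya each take €168,000. The 2 shares of the deceased (Leilani and Efua) are combined into a pool of €336,000.
That pool (€336,000) is divided at the grandchildren's generation equally among Lena, Amira, Carmen, and Xiomara: €84,000 each.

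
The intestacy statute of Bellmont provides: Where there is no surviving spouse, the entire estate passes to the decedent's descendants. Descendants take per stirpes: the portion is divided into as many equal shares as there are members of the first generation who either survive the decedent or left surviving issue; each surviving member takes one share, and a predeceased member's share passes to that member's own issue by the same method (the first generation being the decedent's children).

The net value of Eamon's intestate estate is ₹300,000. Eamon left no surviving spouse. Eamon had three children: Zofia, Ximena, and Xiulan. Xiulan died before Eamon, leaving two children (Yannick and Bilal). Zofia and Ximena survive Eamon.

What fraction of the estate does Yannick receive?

The entire ₹300,000 passes to the descendants.
That amount (₹300,000) is divided into 3 shares of ₹100,000: Zofia and Ximena each take ₹100,000; Xiulan's ₹100,000 share passes to Xiulan's issue.
Xiulan's share (₹100,000) is divided into 2 shares of ₹50,000: Yannick and Bilal each take ₹50,000.

Yannick receives 1/6 of the estate.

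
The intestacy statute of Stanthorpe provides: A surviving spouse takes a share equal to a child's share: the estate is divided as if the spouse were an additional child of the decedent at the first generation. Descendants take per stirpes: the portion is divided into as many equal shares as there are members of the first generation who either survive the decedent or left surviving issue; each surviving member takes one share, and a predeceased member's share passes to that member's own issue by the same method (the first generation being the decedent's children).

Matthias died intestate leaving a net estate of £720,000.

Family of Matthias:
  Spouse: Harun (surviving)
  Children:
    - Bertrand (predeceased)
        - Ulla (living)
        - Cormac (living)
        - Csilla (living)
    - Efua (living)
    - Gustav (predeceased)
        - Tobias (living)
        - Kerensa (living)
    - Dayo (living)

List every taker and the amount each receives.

The spouse counts as an additional share at the children's level, so there are 5 primary shares of £144,000. Harun takes one such share (£144,000).
The children's combined portion (£576,000) is divided into 4 shares of £144,000: Efua and Dayo each take £144,000; Bertrand's £144,000 share passes to Bertrand's issue; Gustav's £144,000 share passes to Gustav's issue.
Bertrand's share (£144,000) is divided into 3 shares of £48,000: Ulla, Cormac, and Csilla each take £48,000.
Gustav's share (£144,000) is divided into 2 shares of £72,000: Tobias and Kerensa each take £72,000.

Harun: £144,000; Ulla: £48,000; Cormac: £48,000; Csilla: £48,000; Efua: £144,000; Tobias: £72,000; Kerensa: £72,000; Dayo: £144,000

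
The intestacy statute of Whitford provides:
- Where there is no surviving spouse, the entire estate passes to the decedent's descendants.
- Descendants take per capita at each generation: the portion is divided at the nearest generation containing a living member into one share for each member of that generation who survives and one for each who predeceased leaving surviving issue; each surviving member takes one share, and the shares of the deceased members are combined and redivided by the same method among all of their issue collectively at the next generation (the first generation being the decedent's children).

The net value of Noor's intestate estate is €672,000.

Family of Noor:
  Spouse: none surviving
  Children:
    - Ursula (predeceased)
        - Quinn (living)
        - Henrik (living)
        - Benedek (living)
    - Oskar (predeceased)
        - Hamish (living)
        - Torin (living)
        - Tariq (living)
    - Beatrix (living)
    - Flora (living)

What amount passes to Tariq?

Tariq receives €56,000.

The entire €672,000 passes to the descendants.
That amount (€672,000) is divided at the children's generation into 4 shares of €168,000. Beatrix and Flora each take €168,000. The 2 shares of the deceased (Ursula and Oskar) are combined into a pool of €336,000.
That pool (€336,000) is divided at the grandchildren's generation equally among Quinn, Henrik, Benedek, Hamish, Torin, and Tariq: €56,000 each.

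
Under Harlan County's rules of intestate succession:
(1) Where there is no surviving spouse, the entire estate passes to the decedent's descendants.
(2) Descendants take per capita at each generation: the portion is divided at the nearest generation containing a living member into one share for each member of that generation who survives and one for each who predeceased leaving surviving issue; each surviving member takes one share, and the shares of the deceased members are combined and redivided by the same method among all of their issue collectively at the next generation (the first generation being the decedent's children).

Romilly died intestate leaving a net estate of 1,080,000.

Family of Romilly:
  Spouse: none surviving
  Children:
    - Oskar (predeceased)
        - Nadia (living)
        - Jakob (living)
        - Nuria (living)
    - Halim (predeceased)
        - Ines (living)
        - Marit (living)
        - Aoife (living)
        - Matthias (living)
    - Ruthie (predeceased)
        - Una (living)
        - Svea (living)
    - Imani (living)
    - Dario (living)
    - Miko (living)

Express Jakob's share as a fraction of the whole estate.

Jakob receives 1/18 of the estate.

The entire 1,080,000 passes to the descendants.
That amount (1,080,000) is divided at the children's generation into 6 shares of 180,000. Imani, Dario, and Miko each take 180,000. The 3 shares of the deceased (Oskar, Halim, and Ruthie) are combined into a pool of 540,000.
That pool (540,000) is divided at the grandchildren's generation equally among Nadia, Jakob, Nuria, Ines, Marit, Aoife, Matthias, Una, and Svea: 60,000 each.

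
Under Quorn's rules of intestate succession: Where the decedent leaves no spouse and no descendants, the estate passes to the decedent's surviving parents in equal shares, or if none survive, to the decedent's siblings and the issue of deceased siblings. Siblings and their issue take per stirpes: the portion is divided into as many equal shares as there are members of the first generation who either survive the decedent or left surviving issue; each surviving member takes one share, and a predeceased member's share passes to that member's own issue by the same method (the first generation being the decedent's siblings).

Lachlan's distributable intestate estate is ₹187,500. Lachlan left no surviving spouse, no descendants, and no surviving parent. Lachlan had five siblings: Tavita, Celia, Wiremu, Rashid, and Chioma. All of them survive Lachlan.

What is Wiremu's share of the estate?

Wiremu receives ₹37,500.

The entire ₹187,500 passes to the siblings and their issue.
That amount (₹187,500) is divided into 5 shares of ₹37,500: Tavita, Celia, Wiremu, Rashid, and Chioma each take ₹37,500.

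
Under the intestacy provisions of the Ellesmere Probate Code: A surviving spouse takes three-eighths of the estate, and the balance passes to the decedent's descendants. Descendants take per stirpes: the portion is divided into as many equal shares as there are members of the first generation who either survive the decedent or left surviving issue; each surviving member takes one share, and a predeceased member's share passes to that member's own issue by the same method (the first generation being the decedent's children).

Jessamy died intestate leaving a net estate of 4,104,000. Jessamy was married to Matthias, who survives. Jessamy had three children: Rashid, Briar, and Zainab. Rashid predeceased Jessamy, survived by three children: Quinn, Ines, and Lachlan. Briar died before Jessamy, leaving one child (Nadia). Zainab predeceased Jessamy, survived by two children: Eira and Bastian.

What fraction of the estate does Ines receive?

Ines receives 5/72 of the estate.

Matthias takes three-eighths of 4,104,000 = 1,539,000. The remaining 2,565,000 passes to the descendants.
The descendants' portion (2,565,000) is divided into 3 shares of 855,000: Rashid's 855,000 share passes to Rashid's issue; Briar's 855,000 share passes to Briar's issue; Zainab's 855,000 share passes to Zainab's issue.
Rashid's share (855,000) is divided into 3 shares of 285,000: Quinn, Ines, and Lachlan each take 285,000.
Briar's share (855,000) passes entirely to Nadia.
Zainab's share (855,000) is divided into 2 shares of 427,500: Eira and Bastian each take 427,500.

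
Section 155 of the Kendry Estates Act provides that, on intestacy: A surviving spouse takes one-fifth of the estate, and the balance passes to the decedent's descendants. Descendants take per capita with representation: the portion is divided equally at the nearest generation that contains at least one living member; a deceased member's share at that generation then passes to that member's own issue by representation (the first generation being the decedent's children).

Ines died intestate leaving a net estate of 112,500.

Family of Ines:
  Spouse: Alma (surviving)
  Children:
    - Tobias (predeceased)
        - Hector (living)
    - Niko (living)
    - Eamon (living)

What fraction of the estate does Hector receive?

Alma takes one-fifth of 112,500 = 22,500. The remaining 90,000 passes to the descendants.
The descendants' portion (90,000) is divided into 3 shares of 30,000: Niko and Eamon each take 30,000; Tobias's 30,000 share passes to Tobias's issue.
Tobias's share (30,000) passes entirely to Hector.

Hector receives 4/15 of the estate.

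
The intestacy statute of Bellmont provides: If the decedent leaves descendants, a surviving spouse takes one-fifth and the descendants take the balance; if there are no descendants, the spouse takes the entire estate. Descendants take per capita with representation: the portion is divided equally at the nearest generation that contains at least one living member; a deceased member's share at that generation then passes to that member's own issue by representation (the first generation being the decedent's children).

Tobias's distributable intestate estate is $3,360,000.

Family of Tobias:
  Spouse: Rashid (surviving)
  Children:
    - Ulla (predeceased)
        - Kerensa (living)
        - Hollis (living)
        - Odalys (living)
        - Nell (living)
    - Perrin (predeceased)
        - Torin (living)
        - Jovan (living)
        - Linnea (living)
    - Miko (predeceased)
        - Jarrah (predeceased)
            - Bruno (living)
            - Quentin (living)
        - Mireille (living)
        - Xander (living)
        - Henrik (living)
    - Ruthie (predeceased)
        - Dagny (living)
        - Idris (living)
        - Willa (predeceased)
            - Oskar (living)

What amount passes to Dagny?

Rashid takes one-fifth of $3,360,000 = $672,000. The remaining $2,688,000 passes to the descendants.
No child survives, so the initial division is made at the grandchildren's generation.
The descendants' portion ($2,688,000) is divided into 14 shares of $192,000: Kerensa, Hollis, Odalys, Nell, Torin, Jovan, Linnea, Mireille, Xander, Henrik, Dagny, and Idris each take $192,000; Jarrah's $192,000 share passes to Jarrah's issue; Willa's $192,000 share passes to Willa's issue.
Jarrah's share ($192,000) is divided into 2 shares of $96,000: Bruno and Quentin each take $96,000.
Willa's share ($192,000) passes entirely to Oskar.

Dagny receives $192,000.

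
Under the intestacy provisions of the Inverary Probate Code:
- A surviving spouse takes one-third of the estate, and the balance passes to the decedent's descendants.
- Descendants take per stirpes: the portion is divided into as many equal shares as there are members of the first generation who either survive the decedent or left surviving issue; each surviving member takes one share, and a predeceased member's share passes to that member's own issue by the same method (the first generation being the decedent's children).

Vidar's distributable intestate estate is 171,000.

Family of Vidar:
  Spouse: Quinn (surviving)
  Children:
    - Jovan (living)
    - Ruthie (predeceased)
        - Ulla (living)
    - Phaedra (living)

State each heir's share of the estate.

Quinn: 57,000; Jovan: 38,000; Ulla: 38,000; Phaedra: 38,000

Quinn takes one-third of 171,000 = 57,000. The remaining 114,000 passes to the descendants.
The descendants' portion (114,000) is divided into 3 shares of 38,000: Jovan and Phaedra each take 38,000; Ruthie's 38,000 share passes to Ruthie's issue.
Ruthie's share (38,000) passes entirely to Ulla.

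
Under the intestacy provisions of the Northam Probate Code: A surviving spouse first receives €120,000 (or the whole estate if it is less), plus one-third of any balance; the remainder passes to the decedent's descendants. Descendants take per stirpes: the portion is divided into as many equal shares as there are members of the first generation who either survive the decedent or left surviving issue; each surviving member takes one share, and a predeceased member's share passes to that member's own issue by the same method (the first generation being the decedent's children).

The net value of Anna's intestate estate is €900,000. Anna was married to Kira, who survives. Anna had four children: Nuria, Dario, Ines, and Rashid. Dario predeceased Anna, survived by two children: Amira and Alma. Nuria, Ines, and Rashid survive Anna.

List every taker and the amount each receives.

Kira first takes €120,000, leaving a balance of €780,000. Kira then takes one-third of the balance (€260,000), for a total of €380,000. The remaining €520,000 passes to the descendants.
The descendants' portion (€520,000) is divided into 4 shares of €130,000: Nuria, Ines, and Rashid each take €130,000; Dario's €130,000 share passes to Dario's issue.
Dario's share (€130,000) is divided into 2 shares of €65,000: Amira and Alma each take €65,000.

Kira: €380,000; Nuria: €130,000; Amira: €65,000; Alma: €65,000; Ines: €130,000; Rashid: €130,000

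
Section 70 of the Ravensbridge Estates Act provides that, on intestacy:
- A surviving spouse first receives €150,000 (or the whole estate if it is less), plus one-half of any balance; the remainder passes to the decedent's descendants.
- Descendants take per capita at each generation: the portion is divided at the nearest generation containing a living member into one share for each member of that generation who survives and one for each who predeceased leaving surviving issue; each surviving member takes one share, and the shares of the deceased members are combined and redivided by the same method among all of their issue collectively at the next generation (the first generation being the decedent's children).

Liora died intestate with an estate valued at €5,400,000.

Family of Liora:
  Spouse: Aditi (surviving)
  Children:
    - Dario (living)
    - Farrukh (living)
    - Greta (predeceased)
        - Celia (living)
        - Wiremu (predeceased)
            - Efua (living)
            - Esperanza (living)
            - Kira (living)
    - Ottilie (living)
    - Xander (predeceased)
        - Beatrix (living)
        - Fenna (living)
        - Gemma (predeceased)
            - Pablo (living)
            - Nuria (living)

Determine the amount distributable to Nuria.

Aditi first takes €150,000, leaving a balance of €5,250,000. Aditi then takes one-half of the balance (€2,625,000), for a total of €2,775,000. The remaining €2,625,000 passes to the descendants.
The descendants' portion (€2,625,000) is divided at the children's generation into 5 shares of €525,000. Dario, Farrukh, and Ottilie each take €525,000. The 2 shares of the deceased (Greta and Xander) are combined into a pool of €1,050,000.
That pool (€1,050,000) is divided at the grandchildren's generation into 5 shares of €210,000. Celia, Beatrix, and Fenna each take €210,000. The 2 shares of the deceased (Wiremu and Gemma) are combined into a pool of €420,000.
That pool (€420,000) is divided at the great-grandchildren's generation equally among Efua, Esperanza, Kira, Pablo, and Nuria: €84,000 each.

Nuria receives €84,000.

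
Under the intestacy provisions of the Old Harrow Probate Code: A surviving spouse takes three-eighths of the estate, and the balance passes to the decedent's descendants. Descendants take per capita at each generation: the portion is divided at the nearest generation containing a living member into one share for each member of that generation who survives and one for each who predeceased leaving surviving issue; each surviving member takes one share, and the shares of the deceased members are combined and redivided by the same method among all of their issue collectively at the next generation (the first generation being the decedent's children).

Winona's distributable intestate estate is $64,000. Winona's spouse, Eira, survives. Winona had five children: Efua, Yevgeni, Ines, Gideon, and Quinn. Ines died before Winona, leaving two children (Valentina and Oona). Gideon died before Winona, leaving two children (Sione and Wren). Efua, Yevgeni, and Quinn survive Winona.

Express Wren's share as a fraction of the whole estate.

Wren receives 1/16 of the estate.

Eira takes three-eighths of $64,000 = $24,000. The remaining $40,000 passes to the descendants.
The descendants' portion ($40,000) is divided at the children's generation into 5 shares of $8,000. Efua, Yevgeni, and Quinn each take $8,000. The 2 shares of the deceased (Ines and Gideon) are combined into a pool of $16,000.
That pool ($16,000) is divided at the grandchildren's generation equally among Valentina, Oona, Sione, and Wren: $4,000 each.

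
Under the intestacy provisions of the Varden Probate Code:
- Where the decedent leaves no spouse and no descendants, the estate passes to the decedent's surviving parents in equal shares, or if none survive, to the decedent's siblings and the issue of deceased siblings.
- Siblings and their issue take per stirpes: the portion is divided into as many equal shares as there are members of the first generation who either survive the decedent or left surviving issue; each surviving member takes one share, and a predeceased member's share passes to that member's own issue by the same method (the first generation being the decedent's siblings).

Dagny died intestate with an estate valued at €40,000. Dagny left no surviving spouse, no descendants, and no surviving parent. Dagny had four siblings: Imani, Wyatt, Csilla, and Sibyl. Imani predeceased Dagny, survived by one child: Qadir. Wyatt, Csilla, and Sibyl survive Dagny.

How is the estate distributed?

The entire €40,000 passes to the siblings and their issue.
That amount (€40,000) is divided into 4 shares of €10,000: Wyatt, Csilla, and Sibyl each take €10,000; Imani's €10,000 share passes to Imani's issue.
Imani's share (€10,000) passes entirely to Qadir.

Qadir: €10,000; Wyatt: €10,000; Csilla: €10,000; Sibyl: €10,000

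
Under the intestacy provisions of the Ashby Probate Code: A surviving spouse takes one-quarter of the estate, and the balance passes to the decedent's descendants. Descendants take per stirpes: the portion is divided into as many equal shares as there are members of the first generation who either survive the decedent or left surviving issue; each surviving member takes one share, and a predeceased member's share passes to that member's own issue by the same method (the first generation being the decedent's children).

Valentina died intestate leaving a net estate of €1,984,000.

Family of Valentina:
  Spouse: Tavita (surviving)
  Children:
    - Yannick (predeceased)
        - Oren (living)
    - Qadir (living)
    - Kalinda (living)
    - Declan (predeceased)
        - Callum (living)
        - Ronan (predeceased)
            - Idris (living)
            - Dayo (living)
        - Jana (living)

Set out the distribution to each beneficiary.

Tavita: €496,000; Oren: €372,000; Qadir: €372,000; Kalinda: €372,000; Callum: €124,000; Idris: €62,000; Dayo: €62,000; Jana: €124,000

Tavita takes one-quarter of €1,984,000 = €496,000. The remaining €1,488,000 passes to the descendants.
The descendants' portion (€1,488,000) is divided into 4 shares of €372,000: Qadir and Kalinda each take €372,000; Yannick's €372,000 share passes to Yannick's issue; Declan's €372,000 share passes to Declan's issue.
Yannick's share (€372,000) passes entirely to Oren.
Declan's share (€372,000) is divided into 3 shares of €124,000: Callum and Jana each take €124,000; Ronan's €124,000 share passes to Ronan's issue.
Ronan's share (€124,000) is divided into 2 shares of €62,000: Idris and Dayo each take €62,000.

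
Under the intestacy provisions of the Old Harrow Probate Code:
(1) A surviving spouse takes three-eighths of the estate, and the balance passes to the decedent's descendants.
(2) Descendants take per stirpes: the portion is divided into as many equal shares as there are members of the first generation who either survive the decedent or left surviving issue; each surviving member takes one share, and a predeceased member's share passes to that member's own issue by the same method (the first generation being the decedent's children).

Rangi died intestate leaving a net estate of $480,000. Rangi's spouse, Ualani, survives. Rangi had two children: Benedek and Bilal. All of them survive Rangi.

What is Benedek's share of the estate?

Ualani takes three-eighths of $480,000 = $180,000. The remaining $300,000 passes to the descendants.
The descendants' portion ($300,000) is divided into 2 shares of $150,000: Benedek and Bilal each take $150,000.

Benedek receives $150,000.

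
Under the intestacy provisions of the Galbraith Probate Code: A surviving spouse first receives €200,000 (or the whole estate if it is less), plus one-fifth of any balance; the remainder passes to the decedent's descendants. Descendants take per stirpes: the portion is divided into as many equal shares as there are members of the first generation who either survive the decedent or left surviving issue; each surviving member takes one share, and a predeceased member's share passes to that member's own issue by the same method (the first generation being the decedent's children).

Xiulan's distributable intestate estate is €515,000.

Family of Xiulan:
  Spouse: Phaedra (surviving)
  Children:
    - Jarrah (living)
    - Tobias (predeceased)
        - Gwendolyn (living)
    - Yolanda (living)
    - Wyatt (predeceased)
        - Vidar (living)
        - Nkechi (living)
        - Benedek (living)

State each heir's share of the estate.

Phaedra first takes €200,000, leaving a balance of €315,000. Phaedra then takes one-fifth of the balance (€63,000), for a total of €263,000. The remaining €252,000 passes to the descendants.
The descendants' portion (€252,000) is divided into 4 shares of €63,000: Jarrah and Yolanda each take €63,000; Tobias's €63,000 share passes to Tobias's issue; Wyatt's €63,000 share passes to Wyatt's issue.
Tobias's share (€63,000) passes entirely to Gwendolyn.
Wyatt's share (€63,000) is divided into 3 shares of €21,000: Vidar, Nkechi, and Benedek each take €21,000.

Phaedra: €263,000; Jarrah: €63,000; Gwendolyn: €63,000; Yolanda: €63,000; Vidar: €21,000; Nkechi: €21,000; Benedek: €21,000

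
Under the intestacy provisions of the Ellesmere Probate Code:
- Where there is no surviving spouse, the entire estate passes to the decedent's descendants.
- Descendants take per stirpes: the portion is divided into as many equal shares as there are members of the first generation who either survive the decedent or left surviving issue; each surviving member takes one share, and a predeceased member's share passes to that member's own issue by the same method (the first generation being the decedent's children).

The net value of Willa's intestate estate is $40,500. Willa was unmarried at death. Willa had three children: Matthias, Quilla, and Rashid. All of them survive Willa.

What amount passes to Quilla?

The entire $40,500 passes to the descendants.
That amount ($40,500) is divided into 3 shares of $13,500: Matthias, Quilla, and Rashid each take $13,500.

Quilla receives $13,500.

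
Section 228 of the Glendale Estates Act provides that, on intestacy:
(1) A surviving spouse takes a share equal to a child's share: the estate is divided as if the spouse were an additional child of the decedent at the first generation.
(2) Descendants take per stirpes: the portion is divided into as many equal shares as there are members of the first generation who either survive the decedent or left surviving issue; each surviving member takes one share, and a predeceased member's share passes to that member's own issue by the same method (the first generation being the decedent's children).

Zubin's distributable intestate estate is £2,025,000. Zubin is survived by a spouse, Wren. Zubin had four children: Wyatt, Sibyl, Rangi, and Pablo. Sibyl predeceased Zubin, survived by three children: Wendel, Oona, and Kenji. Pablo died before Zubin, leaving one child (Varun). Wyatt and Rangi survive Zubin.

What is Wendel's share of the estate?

Wendel receives £135,000.

The spouse counts as an additional share at the children's level, so there are 5 primary shares of £405,000. Wren takes one such share (£405,000).
The children's combined portion (£1,620,000) is divided into 4 shares of £405,000: Wyatt and Rangi each take £405,000; Sibyl's £405,000 share passes to Sibyl's issue; Pablo's £405,000 share passes to Pablo's issue.
Sibyl's share (£405,000) is divided into 3 shares of £135,000: Wendel, Oona, and Kenji each take £135,000.
Pablo's share (£405,000) passes entirely to Varun.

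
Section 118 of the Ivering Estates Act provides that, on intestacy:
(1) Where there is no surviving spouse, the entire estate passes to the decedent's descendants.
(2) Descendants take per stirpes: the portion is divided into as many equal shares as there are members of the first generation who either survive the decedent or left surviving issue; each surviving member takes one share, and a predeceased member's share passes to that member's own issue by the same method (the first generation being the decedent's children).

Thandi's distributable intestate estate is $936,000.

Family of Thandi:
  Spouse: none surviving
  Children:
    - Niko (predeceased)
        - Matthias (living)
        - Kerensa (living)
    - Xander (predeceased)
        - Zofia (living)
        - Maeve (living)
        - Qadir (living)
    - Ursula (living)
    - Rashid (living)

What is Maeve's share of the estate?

Maeve receives $78,000.

The entire $936,000 passes to the descendants.
That amount ($936,000) is divided into 4 shares of $234,000: Ursula and Rashid each take $234,000; Niko's $234,000 share passes to Niko's issue; Xander's $234,000 share passes to Xander's issue.
Niko's share ($234,000) is divided into 2 shares of $117,000: Matthias and Kerensa each take $117,000.
Xander's share ($234,000) is divided into 3 shares of $78,000: Zofia, Maeve, and Qadir each take $78,000.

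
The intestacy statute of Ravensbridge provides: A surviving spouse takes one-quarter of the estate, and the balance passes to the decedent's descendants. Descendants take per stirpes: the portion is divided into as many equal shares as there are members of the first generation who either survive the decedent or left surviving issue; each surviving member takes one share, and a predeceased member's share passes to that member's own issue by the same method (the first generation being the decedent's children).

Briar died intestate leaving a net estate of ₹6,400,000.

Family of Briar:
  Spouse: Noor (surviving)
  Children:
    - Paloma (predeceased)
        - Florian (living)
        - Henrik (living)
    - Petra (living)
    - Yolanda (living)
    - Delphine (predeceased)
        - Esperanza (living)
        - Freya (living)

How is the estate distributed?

Noor: ₹1,600,000; Florian: ₹600,000; Henrik: ₹600,000; Petra: ₹1,200,000; Yolanda: ₹1,200,000; Esperanza: ₹600,000; Freya: ₹600,000

Noor takes one-quarter of ₹6,400,000 = ₹1,600,000. The remaining ₹4,800,000 passes to the descendants.
The descendants' portion (₹4,800,000) is divided into 4 shares of ₹1,200,000: Petra and Yolanda each take ₹1,200,000; Paloma's ₹1,200,000 share passes to Paloma's issue; Delphine's ₹1,200,000 share passes to Delphine's issue.
Paloma's share (₹1,200,000) is divided into 2 shares of ₹600,000: Florian and Henrik each take ₹600,000.
Delphine's share (₹1,200,000) is divided into 2 shares of ₹600,000: Esperanza and Freya each take ₹600,000.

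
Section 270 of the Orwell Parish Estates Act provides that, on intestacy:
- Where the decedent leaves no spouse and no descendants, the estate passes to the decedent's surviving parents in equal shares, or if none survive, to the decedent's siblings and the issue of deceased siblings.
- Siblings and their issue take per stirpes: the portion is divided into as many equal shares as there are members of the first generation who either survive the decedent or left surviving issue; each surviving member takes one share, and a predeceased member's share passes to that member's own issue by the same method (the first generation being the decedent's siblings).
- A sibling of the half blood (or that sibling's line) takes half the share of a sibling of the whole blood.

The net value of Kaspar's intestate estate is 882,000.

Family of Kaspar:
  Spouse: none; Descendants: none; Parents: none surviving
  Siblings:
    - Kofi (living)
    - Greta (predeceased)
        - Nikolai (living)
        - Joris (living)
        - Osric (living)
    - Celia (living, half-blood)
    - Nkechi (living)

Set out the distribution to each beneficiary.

The entire 882,000 passes to the siblings and their issue.
Counting each half-blood sibling's line as half a unit, there are 7/2 units in 882,000, so one unit is 252,000. Whole-blood lines (Kofi, Greta, and Nkechi) take 252,000 each; half-blood lines (Celia) take 126,000 each.
Greta's share (252,000) is divided into 3 shares of 84,000: Nikolai, Joris, and Osric each take 84,000.

Kofi: 252,000; Nikolai: 84,000; Joris: 84,000; Osric: 84,000; Celia: 126,000; Nkechi: 252,000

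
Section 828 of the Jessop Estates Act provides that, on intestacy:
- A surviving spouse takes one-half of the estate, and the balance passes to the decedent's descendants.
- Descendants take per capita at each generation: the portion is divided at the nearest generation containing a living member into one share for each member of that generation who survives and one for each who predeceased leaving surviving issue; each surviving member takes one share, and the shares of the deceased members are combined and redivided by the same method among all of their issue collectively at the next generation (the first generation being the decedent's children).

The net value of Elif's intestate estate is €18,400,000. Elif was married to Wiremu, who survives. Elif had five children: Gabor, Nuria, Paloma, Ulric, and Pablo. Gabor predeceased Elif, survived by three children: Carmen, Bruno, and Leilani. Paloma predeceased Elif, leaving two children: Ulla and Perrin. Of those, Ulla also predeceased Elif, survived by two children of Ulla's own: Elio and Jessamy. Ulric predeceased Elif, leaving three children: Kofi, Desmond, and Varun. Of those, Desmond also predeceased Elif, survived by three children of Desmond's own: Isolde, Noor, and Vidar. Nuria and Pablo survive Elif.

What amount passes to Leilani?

Wiremu takes one-half of €18,400,000 = €9,200,000. The remaining €9,200,000 passes to the descendants.
The descendants' portion (€9,200,000) is divided at the children's generation into 5 shares of €1,840,000. Nuria and Pablo each take €1,840,000. The 3 shares of the deceased (Gabor, Paloma, and Ulric) are combined into a pool of €5,520,000.
That pool (€5,520,000) is divided at the grandchildren's generation into 8 shares of €690,000. Carmen, Bruno, Leilani, Perrin, Kofi, and Varun each take €690,000. The 2 shares of the deceased (Ulla and Desmond) are combined into a pool of €1,380,000.
That pool (€1,380,000) is divided at the great-grandchildren's generation equally among Elio, Jessamy, Isolde, Noor, and Vidar: €276,000 each.

Leilani receives €690,000.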